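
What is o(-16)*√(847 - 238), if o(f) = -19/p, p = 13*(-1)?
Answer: 19*√609/13 ≈ 36.068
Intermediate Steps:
p = -13
o(f) = 19/13 (o(f) = -19/(-13) = -19*(-1/13) = 19/13)
o(-16)*√(847 - 238) = 19*√(847 - 238)/13 = 19*√609/13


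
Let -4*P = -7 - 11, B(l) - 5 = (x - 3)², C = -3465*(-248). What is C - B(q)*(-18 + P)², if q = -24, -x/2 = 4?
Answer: 1672713/2 ≈ 8.3636e+5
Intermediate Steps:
x = -8 (x = -2*4 = -8)
C = 859320
B(l) = 126 (B(l) = 5 + (-8 - 3)² = 5 + (-11)² = 5 + 121 = 126)
P = 9/2 (P = -(-7 - 11)/4 = -¼*(-18) = 9/2 ≈ 4.5000)
C - B(q)*(-18 + P)² = 859320 - 126*(-18 + 9/2)² = 859320 - 126*(-27/2)² = 859320 - 126*729/4 = 859320 - 1*45927/2 = 859320 - 45927/2 = 1672713/2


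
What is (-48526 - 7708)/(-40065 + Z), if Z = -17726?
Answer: 56234/57791 ≈ 0.97306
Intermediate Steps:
(-48526 - 7708)/(-40065 + Z) = (-48526 - 7708)/(-40065 - 17726) = -56234/(-57791) = -56234*(-1/57791) = 56234/57791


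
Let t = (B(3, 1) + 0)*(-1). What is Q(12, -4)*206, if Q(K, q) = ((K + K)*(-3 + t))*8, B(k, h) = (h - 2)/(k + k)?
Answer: -112064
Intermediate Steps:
B(k, h) = (-2 + h)/(2*k) (B(k, h) = (-2 + h)/((2*k)) = (-2 + h)*(1/(2*k)) = (-2 + h)/(2*k))
t = 1/6 (t = ((1/2)*(-2 + 1)/3 + 0)*(-1) = ((1/2)*(1/3)*(-1) + 0)*(-1) = (-1/6 + 0)*(-1) = -1/6*(-1) = 1/6 ≈ 0.16667)
Q(K, q) = -136*K/3 (Q(K, q) = ((K + K)*(-3 + 1/6))*8 = ((2*K)*(-17/6))*8 = -17*K/3*8 = -136*K/3)
Q(12, -4)*206 = -136/3*12*206 = -544*206 = -112064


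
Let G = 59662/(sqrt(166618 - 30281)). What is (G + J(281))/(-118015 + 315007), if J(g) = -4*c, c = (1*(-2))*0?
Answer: 29831*sqrt(136337)/13428649152 ≈ 0.00082024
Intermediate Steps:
c = 0 (c = -2*0 = 0)
G = 59662*sqrt(136337)/136337 (G = 59662/(sqrt(136337)) = 59662*(sqrt(136337)/136337) = 59662*sqrt(136337)/136337 ≈ 161.58)
J(g) = 0 (J(g) = -4*0 = 0)
(G + J(281))/(-118015 + 315007) = (59662*sqrt(136337)/136337 + 0)/(-118015 + 315007) = (59662*sqrt(136337)/136337)/196992 = (59662*sqrt(136337)/136337)*(1/196992) = 29831*sqrt(136337)/13428649152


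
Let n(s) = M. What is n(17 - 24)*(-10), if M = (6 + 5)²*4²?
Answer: -19360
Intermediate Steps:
M = 1936 (M = 11²*16 = 121*16 = 1936)
n(s) = 1936
n(17 - 24)*(-10) = 1936*(-10) = -19360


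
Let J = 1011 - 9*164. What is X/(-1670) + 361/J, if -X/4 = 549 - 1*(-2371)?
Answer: 482833/77655 ≈ 6.2177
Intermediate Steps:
X = -11680 (X = -4*(549 - 1*(-2371)) = -4*(549 + 2371) = -4*2920 = -11680)
J = -465 (J = 1011 - 1*1476 = 1011 - 1476 = -465)
X/(-1670) + 361/J = -11680/(-1670) + 361/(-465) = -11680*(-1/1670) + 361*(-1/465) = 1168/167 - 361/465 = 482833/77655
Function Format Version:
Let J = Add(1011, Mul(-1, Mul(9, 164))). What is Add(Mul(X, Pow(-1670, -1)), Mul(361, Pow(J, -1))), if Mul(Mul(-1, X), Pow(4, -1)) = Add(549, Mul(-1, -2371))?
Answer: Rational(482833, 77655) ≈ 6.2177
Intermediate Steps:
X = -11680 (X = Mul(-4, Add(549, Mul(-1, -2371))) = Mul(-4, Add(549, 2371)) = Mul(-4, 2920) = -11680)
J = -465 (J = Add(1011, Mul(-1, 1476)) = Add(1011, -1476) = -465)
Add(Mul(X, Pow(-1670, -1)), Mul(361, Pow(J, -1))) = Add(Mul(-11680, Pow(-1670, -1)), Mul(361, Pow(-465, -1))) = Add(Mul(-11680, Rational(-1, 1670)), Mul(361, Rational(-1, 465))) = Add(Rational(1168, 167), Rational(-361, 465)) = Rational(482833, 77655)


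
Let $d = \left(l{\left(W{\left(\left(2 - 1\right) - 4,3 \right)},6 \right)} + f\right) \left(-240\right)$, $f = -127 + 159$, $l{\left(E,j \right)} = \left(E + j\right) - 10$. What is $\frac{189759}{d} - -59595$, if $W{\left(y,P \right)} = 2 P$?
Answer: $\frac{162035147}{2720} \approx 59572.0$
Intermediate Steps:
$l{\left(E,j \right)} = -10 + E + j$
$f = 32$
$d = -8160$ ($d = \left(\left(-10 + 2 \cdot 3 + 6\right) + 32\right) \left(-240\right) = \left(\left(-10 + 6 + 6\right) + 32\right) \left(-240\right) = \left(2 + 32\right) \left(-240\right) = 34 \left(-240\right) = -8160$)
$\frac{189759}{d} - -59595 = \frac{189759}{-8160} - -59595 = 189759 \left(- \frac{1}{8160}\right) + 59595 = - \frac{63253}{2720} + 59595 = \frac{162035147}{2720}$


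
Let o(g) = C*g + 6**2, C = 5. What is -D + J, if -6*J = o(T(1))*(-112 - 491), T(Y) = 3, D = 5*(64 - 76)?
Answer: 10371/2 ≈ 5185.5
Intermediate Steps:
D = -60 (D = 5*(-12) = -60)
o(g) = 36 + 5*g (o(g) = 5*g + 6**2 = 5*g + 36 = 36 + 5*g)
J = 10251/2 (J = -(36 + 5*3)*(-112 - 491)/6 = -(36 + 15)*(-603)/6 = -17*(-603)/2 = -1/6*(-30753) = 10251/2 ≈ 5125.5)
-D + J = -1*(-60) + 10251/2 = 60 + 10251/2 = 10371/2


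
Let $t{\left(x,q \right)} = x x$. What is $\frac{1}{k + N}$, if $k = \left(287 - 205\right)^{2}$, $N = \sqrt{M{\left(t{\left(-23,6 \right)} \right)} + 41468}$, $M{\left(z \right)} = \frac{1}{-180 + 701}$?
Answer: $\frac{3503204}{23533938867} - \frac{\sqrt{11256115909}}{23533938867} \approx 0.00014435$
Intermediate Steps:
$t{\left(x,q \right)} = x^{2}$
$M{\left(z \right)} = \frac{1}{521}$
$N = \frac{\sqrt{11256115909}}{521}$ ($N = \sqrt{\frac{1}{521} + 41468} = \sqrt{\frac{21604829}{521}} = \frac{\sqrt{11256115909}}{521} \approx 203.64$)
$k = 6724$ ($k = 82^{2} = 6724$)
$\frac{1}{k + N} = \frac{1}{6724 + \frac{\sqrt{11256115909}}{521}}$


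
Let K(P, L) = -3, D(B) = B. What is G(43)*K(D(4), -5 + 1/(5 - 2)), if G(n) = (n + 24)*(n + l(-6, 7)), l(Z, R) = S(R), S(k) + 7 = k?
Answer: -8643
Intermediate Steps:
S(k) = -7 + k
l(Z, R) = -7 + R
G(n) = n*(24 + n) (G(n) = (n + 24)*(n + (-7 + 7)) = (24 + n)*(n + 0) = (24 + n)*n = n*(24 + n))
G(43)*K(D(4), -5 + 1/(5 - 2)) = (43*(24 + 43))*(-3) = (43*67)*(-3) = 2881*(-3) = -8643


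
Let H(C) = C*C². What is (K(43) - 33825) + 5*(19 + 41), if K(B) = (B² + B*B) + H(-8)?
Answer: -30339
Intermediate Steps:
H(C) = C³
K(B) = -512 + 2*B² (K(B) = (B² + B*B) + (-8)³ = (B² + B²) - 512 = 2*B² - 512 = -512 + 2*B²)
(K(43) - 33825) + 5*(19 + 41) = ((-512 + 2*43²) - 33825) + 5*(19 + 41) = ((-512 + 2*1849) - 33825) + 5*60 = ((-512 + 3698) - 33825) + 300 = (3186 - 33825) + 300 = -30639 + 300 = -30339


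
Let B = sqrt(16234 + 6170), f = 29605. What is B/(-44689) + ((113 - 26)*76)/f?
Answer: 6612/29605 - 2*sqrt(5601)/44689 ≈ 0.21999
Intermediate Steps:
B = 2*sqrt(5601) (B = sqrt(22404) = 2*sqrt(5601) ≈ 149.68)
B/(-44689) + ((113 - 26)*76)/f = (2*sqrt(5601))/(-44689) + ((113 - 26)*76)/29605 = (2*sqrt(5601))*(-1/44689) + (87*76)*(1/29605) = -2*sqrt(5601)/44689 + 6612*(1/29605) = -2*sqrt(5601)/44689 + 6612/29605 = 6612/29605 - 2*sqrt(5601)/44689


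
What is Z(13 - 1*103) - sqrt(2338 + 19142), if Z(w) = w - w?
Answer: -2*sqrt(5370) ≈ -146.56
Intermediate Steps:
Z(w) = 0
Z(13 - 1*103) - sqrt(2338 + 19142) = 0 - sqrt(2338 + 19142) = 0 - sqrt(21480) = 0 - 2*sqrt(5370) = -2*sqrt(5370)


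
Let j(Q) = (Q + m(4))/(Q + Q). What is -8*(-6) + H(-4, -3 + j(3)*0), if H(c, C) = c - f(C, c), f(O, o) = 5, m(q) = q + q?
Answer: 39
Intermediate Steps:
m(q) = 2*q
j(Q) = (8 + Q)/(2*Q) (j(Q) = (Q + 2*4)/(Q + Q) = (Q + 8)/((2*Q)) = (8 + Q)*(1/(2*Q)) = (8 + Q)/(2*Q))
H(c, C) = -5 + c (H(c, C) = c - 1*5 = c - 5 = -5 + c)
-8*(-6) + H(-4, -3 + j(3)*0) = -8*(-6) + (-5 - 4) = 48 - 9 = 39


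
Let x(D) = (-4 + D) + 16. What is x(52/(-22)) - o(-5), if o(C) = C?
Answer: 161/11 ≈ 14.636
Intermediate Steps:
x(D) = 12 + D
x(52/(-22)) - o(-5) = (12 + 52/(-22)) - 1*(-5) = (12 + 52*(-1/22)) + 5 = (12 - 26/11) + 5 = 106/11 + 5 = 161/11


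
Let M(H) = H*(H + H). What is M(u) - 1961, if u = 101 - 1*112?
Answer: -1719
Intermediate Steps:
u = -11 (u = 101 - 112 = -11)
M(H) = 2*H² (M(H) = H*(2*H) = 2*H²)
M(u) - 1961 = 2*(-11)² - 1961 = 2*121 - 1961 = 242 - 1961 = -1719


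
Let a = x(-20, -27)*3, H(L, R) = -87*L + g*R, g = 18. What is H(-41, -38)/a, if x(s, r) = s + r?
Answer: -961/47 ≈ -20.447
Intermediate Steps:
x(s, r) = r + s
H(L, R) = -87*L + 18*R
a = -141 (a = (-27 - 20)*3 = -47*3 = -141)
H(-41, -38)/a = (-87*(-41) + 18*(-38))/(-141) = (3567 - 684)*(-1/141) = 2883*(-1/141) = -961/47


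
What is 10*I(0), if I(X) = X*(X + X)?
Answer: 0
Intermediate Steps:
I(X) = 2*X² (I(X) = X*(2*X) = 2*X²)
10*I(0) = 10*(2*0²) = 10*(2*0) = 10*0 = 0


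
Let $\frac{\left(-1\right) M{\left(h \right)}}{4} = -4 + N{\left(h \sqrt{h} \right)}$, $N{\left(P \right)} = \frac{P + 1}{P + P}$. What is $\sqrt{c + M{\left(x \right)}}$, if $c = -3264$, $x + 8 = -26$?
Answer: $\frac{\sqrt{-3757000 - 2 i \sqrt{34}}}{34} \approx 8.8479 \cdot 10^{-5} - 57.009 i$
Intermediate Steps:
$x = -34$ ($x = -8 - 26 = -34$)
$N{\left(P \right)} = \frac{1 + P}{2 P}$
$M{\left(h \right)} = 16 - \frac{2 \left(1 + h^{\frac{3}{2}}\right)}{h^{\frac{3}{2}}}$ ($M{\left(h \right)} = - 4 \left(-4 + \frac{1 + h \sqrt{h}}{2 h \sqrt{h}}\right) = - 4 \left(-4 + \frac{1 + h^{\frac{3}{2}}}{2 h^{\frac{3}{2}}}\right) = 16 - \frac{2 \left(1 + h^{\frac{3}{2}}\right)}{h^{\frac{3}{2}}}$)
$\sqrt{c + M{\left(x \right)}} = \sqrt{-3264 + \left(14 - \frac{2}{\left(-34\right) i \sqrt{34}}\right)} = \sqrt{-3264 + \left(14 - 2 \frac{i \sqrt{34}}{1156}\right)} = \sqrt{-3264 + \left(14 - \frac{i \sqrt{34}}{578}\right)} = \sqrt{-3250 - \frac{i \sqrt{34}}{578}}$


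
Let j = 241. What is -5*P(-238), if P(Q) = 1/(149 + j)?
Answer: -1/78 ≈ -0.012821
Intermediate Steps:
P(Q) = 1/390 (P(Q) = 1/(149 + 241) = 1/390)
-5*P(-238) = -5*1/390 = -1/78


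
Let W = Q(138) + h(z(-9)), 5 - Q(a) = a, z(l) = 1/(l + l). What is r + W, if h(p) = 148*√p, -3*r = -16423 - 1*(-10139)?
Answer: 5885/3 + 74*I*√2/3 ≈ 1961.7 + 34.884*I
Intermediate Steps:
z(l) = 1/(2*l)
Q(a) = 5 - a
r = 6284/3 (r = -(-16423 - 1*(-10139))/3 = -(-16423 + 10139)/3 = -⅓*(-6284) = 6284/3 ≈ 2094.7)
W = -133 + 74*I*√2/3 (W = (5 - 1*138) + 148*√((½)/(-9)) = (5 - 138) + 148*√((½)*(-⅑)) = -133 + 148*√(-1/18) = -133 + 148*(I*√2/6) = -133 + 74*I*√2/3 ≈ -133.0 + 34.884*I)
r + W = 6284/3 + (-133 + 74*I*√2/3) = 5885/3 + 74*I*√2/3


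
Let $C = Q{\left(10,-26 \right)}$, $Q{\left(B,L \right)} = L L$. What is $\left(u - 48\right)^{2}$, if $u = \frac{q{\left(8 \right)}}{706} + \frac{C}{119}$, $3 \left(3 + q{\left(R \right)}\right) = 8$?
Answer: $\frac{113771384978689}{63525169764} \approx 1791.0$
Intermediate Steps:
$q{\left(R \right)} = - \frac{1}{3}$ ($q{\left(R \right)} = -3 + \frac{1}{3} \cdot 8 = -3 + \frac{8}{3} = - \frac{1}{3}$)
$Q{\left(B,L \right)} = L^{2}$
$C = 676$ ($C = \left(-26\right)^{2} = 676$)
$u = \frac{1431649}{252042}$ ($u = - \frac{1}{3 \cdot 706} + \frac{676}{119} = \left(- \frac{1}{3}\right) \frac{1}{706} + 676 \cdot \frac{1}{119} = - \frac{1}{2118} + \frac{676}{119} = \frac{1431649}{252042} \approx 5.6802$)
$\left(u - 48\right)^{2} = \left(\frac{1431649}{252042} - 48\right)^{2} = \left(- \frac{10666367}{252042}\right)^{2} = \frac{113771384978689}{63525169764}$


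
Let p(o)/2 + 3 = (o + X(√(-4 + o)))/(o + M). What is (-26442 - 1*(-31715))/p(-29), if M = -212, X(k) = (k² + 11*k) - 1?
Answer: -12707930/13321 + 1270793*I*√33/79926 ≈ -953.98 + 91.336*I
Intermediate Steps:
X(k) = -1 + k² + 11*k
p(o) = -6 + 2*(-5 + 2*o + 11*√(-4 + o))/(-212 + o) (p(o) = -6 + 2*((o + (-1 + (√(-4 + o))² + 11*√(-4 + o)))/(o - 212)) = -6 + 2*((o + (-1 + (-4 + o) + 11*√(-4 + o)))/(-212 + o)) = -6 + 2*((o + (-5 + o + 11*√(-4 + o)))/(-212 + o)) = -6 + 2*((-5 + 2*o + 11*√(-4 + o))/(-212 + o)) = -6 + 2*(-5 + 2*o + 11*√(-4 + o))/(-212 + o))
(-26442 - 1*(-31715))/p(-29) = (-26442 - 1*(-31715))/((2*(631 - 1*(-29) + 11*√(-4 - 29))/(-212 - 29))) = (-26442 + 31715)/((2*(631 + 29 + 11*√(-33))/(-241))) = 5273/((2*(-1/241)*(631 + 29 + 11*(I*√33)))) = 5273/((2*(-1/241)*(631 + 29 + 11*I*√33))) = 5273/((2*(-1/241)*(660 + 11*I*√33))) = 5273/(-1320/241 - 22*I*√33/241)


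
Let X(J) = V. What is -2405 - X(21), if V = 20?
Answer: -2425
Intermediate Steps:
X(J) = 20
-2405 - X(21) = -2405 - 1*20 = -2405 - 20 = -2425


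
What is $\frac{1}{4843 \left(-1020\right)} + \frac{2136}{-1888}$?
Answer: $- \frac{164867857}{145725870} \approx -1.1314$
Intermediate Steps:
$\frac{1}{4843 \left(-1020\right)} + \frac{2136}{-1888} = \frac{1}{4843} \left(- \frac{1}{1020}\right) + 2136 \left(- \frac{1}{1888}\right) = - \frac{1}{4939860} - \frac{267}{236} = - \frac{164867857}{145725870}$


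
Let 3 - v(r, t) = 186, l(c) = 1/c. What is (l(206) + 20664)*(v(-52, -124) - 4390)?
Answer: -19466277805/206 ≈ -9.4497e+7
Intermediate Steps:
v(r, t) = -183 (v(r, t) = 3 - 1*186 = 3 - 186 = -183)
(l(206) + 20664)*(v(-52, -124) - 4390) = (1/206 + 20664)*(-183 - 4390) = (1/206 + 20664)*(-4573) = (4256785/206)*(-4573) = -19466277805/206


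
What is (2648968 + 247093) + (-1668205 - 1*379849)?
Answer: 848007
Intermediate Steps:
(2648968 + 247093) + (-1668205 - 1*379849) = 2896061 + (-1668205 - 379849) = 2896061 - 2048054 = 848007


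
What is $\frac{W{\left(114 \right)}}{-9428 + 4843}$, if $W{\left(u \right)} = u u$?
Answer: $- \frac{12996}{4585} \approx -2.8345$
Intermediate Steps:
$W{\left(u \right)} = u^{2}$
$\frac{W{\left(114 \right)}}{-9428 + 4843} = \frac{114^{2}}{-9428 + 4843} = \frac{12996}{-4585} = 12996 \left(- \frac{1}{4585}\right) = - \frac{12996}{4585}$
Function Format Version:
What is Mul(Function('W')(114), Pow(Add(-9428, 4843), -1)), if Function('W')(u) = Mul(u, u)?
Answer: Rational(-12996, 4585) ≈ -2.8345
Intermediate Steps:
Function('W')(u) = Pow(u, 2)
Mul(Function('W')(114), Pow(Add(-9428, 4843), -1)) = Mul(Pow(114, 2), Pow(Add(-9428, 4843), -1)) = Mul(12996, Pow(-4585, -1)) = Mul(12996, Rational(-1, 4585)) = Rational(-12996, 4585)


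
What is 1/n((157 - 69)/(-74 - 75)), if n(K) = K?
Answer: -149/88 ≈ -1.6932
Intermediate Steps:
1/n((157 - 69)/(-74 - 75)) = 1/((157 - 69)/(-74 - 75)) = 1/(88/(-149)) = 1/(88*(-1/149)) = 1/(-88/149) = -149/88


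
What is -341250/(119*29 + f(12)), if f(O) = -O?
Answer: -341250/3439 ≈ -99.229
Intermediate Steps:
-341250/(119*29 + f(12)) = -341250/(119*29 - 1*12) = -341250/(3451 - 12) = -341250/3439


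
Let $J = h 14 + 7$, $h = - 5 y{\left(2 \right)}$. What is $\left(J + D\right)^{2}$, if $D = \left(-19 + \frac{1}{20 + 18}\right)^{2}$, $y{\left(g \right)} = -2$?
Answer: $\frac{535983587881}{2085136} \approx 2.5705 \cdot 10^{5}$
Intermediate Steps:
$h = 10$ ($h = \left(-5\right) \left(-2\right) = 10$)
$D = \frac{519841}{1444}$ ($D = \left(-19 + \frac{1}{38}\right)^{2} = \left(- \frac{721}{38}\right)^{2} = \frac{519841}{1444} \approx 360.0$)
$J = 147$ ($J = 10 \cdot 14 + 7 = 140 + 7 = 147$)
$\left(J + D\right)^{2} = \left(147 + \frac{519841}{1444}\right)^{2} = \left(\frac{732109}{1444}\right)^{2} = \frac{535983587881}{2085136}$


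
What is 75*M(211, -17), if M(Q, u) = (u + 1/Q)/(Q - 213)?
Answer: 134475/211 ≈ 637.32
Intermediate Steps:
M(Q, u) = (u + 1/Q)/(-213 + Q)
75*M(211, -17) = 75*((1 + 211*(-17))/(211*(-213 + 211))) = 75*((1/211)*(1 - 3587)/(-2)) = 75*((1/211)*(-1/2)*(-3586)) = 75*(1793/211) = 134475/211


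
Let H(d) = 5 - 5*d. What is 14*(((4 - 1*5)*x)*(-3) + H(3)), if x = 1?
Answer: -98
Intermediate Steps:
14*(((4 - 1*5)*x)*(-3) + H(3)) = 14*(((4 - 1*5)*1)*(-3) + (5 - 5*3)) = 14*(((4 - 5)*1)*(-3) + (5 - 15)) = 14*(-1*1*(-3) - 10) = 14*(-1*(-3) - 10) = 14*(3 - 10) = 14*(-7) = -98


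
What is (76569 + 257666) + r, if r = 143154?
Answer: 477389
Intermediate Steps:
(76569 + 257666) + r = (76569 + 257666) + 143154 = 334235 + 143154 = 477389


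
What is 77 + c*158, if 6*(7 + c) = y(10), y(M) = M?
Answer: -2297/3 ≈ -765.67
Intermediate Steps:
c = -16/3 (c = -7 + (1/6)*10 = -7 + 5/3 = -16/3 ≈ -5.3333)
77 + c*158 = 77 - 16/3*158 = 77 - 2528/3 = -2297/3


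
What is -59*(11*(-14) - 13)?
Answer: 9853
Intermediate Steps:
-59*(11*(-14) - 13) = -59*(-154 - 13) = -59*(-167) = 9853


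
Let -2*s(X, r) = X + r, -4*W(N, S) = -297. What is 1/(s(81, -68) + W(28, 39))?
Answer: 4/271 ≈ 0.014760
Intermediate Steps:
W(N, S) = 297/4 (W(N, S) = -1/4*(-297) = 297/4)
s(X, r) = -X/2 - r/2 (s(X, r) = -(X + r)/2 = -X/2 - r/2)
1/(s(81, -68) + W(28, 39)) = 1/((-1/2*81 - 1/2*(-68)) + 297/4) = 1/((-81/2 + 34) + 297/4) = 1/(-13/2 + 297/4) = 1/(271/4) = 4/271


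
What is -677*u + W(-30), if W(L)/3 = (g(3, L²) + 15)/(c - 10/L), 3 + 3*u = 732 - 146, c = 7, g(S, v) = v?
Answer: -8658497/66 ≈ -1.3119e+5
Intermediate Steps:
u = 583/3 (u = -1 + (732 - 146)/3 = -1 + (⅓)*586 = -1 + 586/3 = 583/3 ≈ 194.33)
W(L) = 3*(15 + L²)/(7 - 10/L) (W(L) = 3*((L² + 15)/(7 - 10/L)) = 3*((15 + L²)/(7 - 10/L)) = 3*(15 + L²)/(7 - 10/L))
-677*u + W(-30) = -677*583/3 + 3*(-30)*(15 + (-30)²)/(-10 + 7*(-30)) = -394691/3 + 3*(-30)*(15 + 900)/(-10 - 210) = -394691/3 + 3*(-30)*915/(-220) = -394691/3 + 3*(-30)*(-1/220)*915 = -394691/3 + 8235/22 = -8658497/66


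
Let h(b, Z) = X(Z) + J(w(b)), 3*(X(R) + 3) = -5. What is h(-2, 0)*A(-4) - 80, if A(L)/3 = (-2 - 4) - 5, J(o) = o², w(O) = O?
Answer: -58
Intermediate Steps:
X(R) = -14/3 (X(R) = -3 + (⅓)*(-5) = -3 - 5/3 = -14/3)
A(L) = -33 (A(L) = 3*((-2 - 4) - 5) = 3*(-6 - 5) = 3*(-11) = -33)
h(b, Z) = -14/3 + b²
h(-2, 0)*A(-4) - 80 = (-14/3 + (-2)²)*(-33) - 80 = (-14/3 + 4)*(-33) - 80 = -⅔*(-33) - 80 = 22 - 80 = -58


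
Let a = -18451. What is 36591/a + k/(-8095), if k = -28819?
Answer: 235535224/149360845 ≈ 1.5770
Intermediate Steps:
36591/a + k/(-8095) = 36591/(-18451) - 28819/(-8095) = 36591*(-1/18451) - 28819*(-1/8095) = -36591/18451 + 28819/8095 = 235535224/149360845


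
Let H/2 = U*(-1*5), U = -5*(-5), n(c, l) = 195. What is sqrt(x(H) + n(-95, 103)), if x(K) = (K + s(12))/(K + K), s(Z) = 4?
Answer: sqrt(488730)/50 ≈ 13.982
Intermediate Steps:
U = 25
H = -250 (H = 2*(25*(-1*5)) = 2*(25*(-5)) = 2*(-125) = -250)
x(K) = (4 + K)/(2*K) (x(K) = (K + 4)/(K + K) = (4 + K)/((2*K)) = (4 + K)*(1/(2*K)) = (4 + K)/(2*K))
sqrt(x(H) + n(-95, 103)) = sqrt((1/2)*(4 - 250)/(-250) + 195) = sqrt((1/2)*(-1/250)*(-246) + 195) = sqrt(123/250 + 195) = sqrt(48873/250) = sqrt(488730)/50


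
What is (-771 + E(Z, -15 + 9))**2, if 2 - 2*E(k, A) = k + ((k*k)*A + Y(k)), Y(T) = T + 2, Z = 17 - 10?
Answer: 398161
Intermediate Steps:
Z = 7
Y(T) = 2 + T
E(k, A) = -k - A*k**2/2 (E(k, A) = 1 - (k + ((k*k)*A + (2 + k)))/2 = 1 - (k + (k**2*A + (2 + k)))/2 = 1 - (k + (A*k**2 + (2 + k)))/2 = 1 - (k + (2 + k + A*k**2))/2 = 1 - (2 + 2*k + A*k**2)/2 = 1 + (-1 - k - A*k**2/2) = -k - A*k**2/2)
(-771 + E(Z, -15 + 9))**2 = (-771 + (1/2)*7*(-2 - 1*(-15 + 9)*7))**2 = (-771 + (1/2)*7*(-2 - 1*(-6)*7))**2 = (-771 + (1/2)*7*(-2 + 42))**2 = (-771 + (1/2)*7*40)**2 = (-771 + 140)**2 = (-631)**2 = 398161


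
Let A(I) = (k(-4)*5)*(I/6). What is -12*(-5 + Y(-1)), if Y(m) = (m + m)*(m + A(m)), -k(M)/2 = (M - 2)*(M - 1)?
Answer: 1236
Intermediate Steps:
k(M) = -2*(-1 + M)*(-2 + M) (k(M) = -2*(M - 2)*(M - 1) = -2*(-2 + M)*(-1 + M) = -2*(-1 + M)*(-2 + M))
A(I) = -50*I (A(I) = ((-4 - 2*(-4)² + 6*(-4))*5)*(I/6) = ((-4 - 2*16 - 24)*5)*(I*(⅙)) = ((-4 - 32 - 24)*5)*(I/6) = (-60*5)*(I/6) = -50*I)
Y(m) = -98*m² (Y(m) = (m + m)*(m - 50*m) = (2*m)*(-49*m) = -98*m²)
-12*(-5 + Y(-1)) = -12*(-5 - 98*(-1)²) = -12*(-5 - 98*1) = -12*(-5 - 98) = -12*(-103) = 1236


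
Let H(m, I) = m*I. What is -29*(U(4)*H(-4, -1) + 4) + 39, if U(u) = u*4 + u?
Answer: -2397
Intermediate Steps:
U(u) = 5*u (U(u) = 4*u + u = 5*u)
H(m, I) = I*m
-29*(U(4)*H(-4, -1) + 4) + 39 = -29*((5*4)*(-1*(-4)) + 4) + 39 = -29*(20*4 + 4) + 39 = -29*(80 + 4) + 39 = -29*84 + 39 = -2436 + 39 = -2397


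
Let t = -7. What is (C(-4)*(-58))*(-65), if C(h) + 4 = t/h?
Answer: -16965/2 ≈ -8482.5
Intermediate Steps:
C(h) = -4 - 7/h
(C(-4)*(-58))*(-65) = ((-4 - 7/(-4))*(-58))*(-65) = ((-4 - 7*(-1/4))*(-58))*(-65) = ((-4 + 7/4)*(-58))*(-65) = -9/4*(-58)*(-65) = (261/2)*(-65) = -16965/2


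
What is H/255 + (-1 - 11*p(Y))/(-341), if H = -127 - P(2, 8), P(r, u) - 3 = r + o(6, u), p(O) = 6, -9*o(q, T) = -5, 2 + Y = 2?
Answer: -253048/782595 ≈ -0.32334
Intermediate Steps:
Y = 0 (Y = -2 + 2 = 0)
o(q, T) = 5/9 (o(q, T) = -⅑*(-5) = 5/9)
P(r, u) = 32/9 + r (P(r, u) = 3 + (r + 5/9) = 3 + (5/9 + r) = 32/9 + r)
H = -1193/9 (H = -127 - (32/9 + 2) = -127 - 1*50/9 = -127 - 50/9 = -1193/9 ≈ -132.56)
H/255 + (-1 - 11*p(Y))/(-341) = -1193/9/255 + (-1 - 11*6)/(-341) = -1193/9*1/255 + (-1 - 66)*(-1/341) = -1193/2295 - 67*(-1/341) = -1193/2295 + 67/341 = -253048/782595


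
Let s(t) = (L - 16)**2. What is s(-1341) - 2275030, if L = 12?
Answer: -2275014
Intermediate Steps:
s(t) = 16 (s(t) = (12 - 16)**2 = (-4)**2 = 16)
s(-1341) - 2275030 = 16 - 2275030 = -2275014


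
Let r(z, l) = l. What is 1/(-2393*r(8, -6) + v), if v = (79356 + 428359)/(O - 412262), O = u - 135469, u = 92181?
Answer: 91110/1308055837 ≈ 6.9653e-5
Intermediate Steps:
O = -43288 (O = 92181 - 135469 = -43288)
v = -101543/91110 (v = (79356 + 428359)/(-43288 - 412262) = 507715/(-455550) = 507715*(-1/455550) = -101543/91110 ≈ -1.1145)
1/(-2393*r(8, -6) + v) = 1/(-2393*(-6) - 101543/91110) = 1/(14358 - 101543/91110) = 1/(1308055837/91110) = 91110/1308055837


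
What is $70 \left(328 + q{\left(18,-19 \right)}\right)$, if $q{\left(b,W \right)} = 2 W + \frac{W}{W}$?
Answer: $20370$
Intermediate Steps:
$q{\left(b,W \right)} = 1 + 2 W$ ($q{\left(b,W \right)} = 2 W + 1 = 1 + 2 W$)
$70 \left(328 + q{\left(18,-19 \right)}\right) = 70 \left(328 + \left(1 + 2 \left(-19\right)\right)\right) = 70 \left(328 + \left(1 - 38\right)\right) = 70 \left(328 - 37\right) = 70 \cdot 291 = 20370$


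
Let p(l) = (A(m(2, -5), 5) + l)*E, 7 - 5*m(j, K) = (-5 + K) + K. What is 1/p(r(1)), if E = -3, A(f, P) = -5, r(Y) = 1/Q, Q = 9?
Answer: 3/44 ≈ 0.068182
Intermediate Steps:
m(j, K) = 12/5 - 2*K/5 (m(j, K) = 7/5 - ((-5 + K) + K)/5 = 7/5 - (-5 + 2*K)/5 = 7/5 + (1 - 2*K/5) = 12/5 - 2*K/5)
r(Y) = ⅑ (r(Y) = 1/9 = ⅑)
p(l) = 15 - 3*l (p(l) = (-5 + l)*(-3) = 15 - 3*l)
1/p(r(1)) = 1/(15 - 3*⅑) = 1/(15 - ⅓) = 1/(44/3) = 3/44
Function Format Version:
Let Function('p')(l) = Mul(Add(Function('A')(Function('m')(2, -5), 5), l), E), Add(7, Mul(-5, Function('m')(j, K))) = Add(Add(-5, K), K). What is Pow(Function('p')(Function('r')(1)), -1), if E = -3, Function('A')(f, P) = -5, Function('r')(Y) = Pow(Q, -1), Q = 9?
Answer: Rational(3, 44) ≈ 0.068182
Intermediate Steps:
Function('m')(j, K) = Add(Rational(12, 5), Mul(Rational(-2, 5), K)) (Function('m')(j, K) = Add(Rational(7, 5), Mul(Rational(-1, 5), Add(Add(-5, K), K))) = Add(Rational(7, 5), Mul(Rational(-1, 5), Add(-5, Mul(2, K)))) = Add(Rational(7, 5), Add(1, Mul(Rational(-2, 5), K))) = Add(Rational(12, 5), Mul(Rational(-2, 5), K)))
Function('r')(Y) = Rational(1, 9) (Function('r')(Y) = Pow(9, -1) = Rational(1, 9))
Function('p')(l) = Add(15, Mul(-3, l)) (Function('p')(l) = Mul(Add(-5, l), -3) = Add(15, Mul(-3, l)))
Pow(Function('p')(Function('r')(1)), -1) = Pow(Add(15, Mul(-3, Rational(1, 9))), -1) = Pow(Add(15, Rational(-1, 3)), -1) = Pow(Rational(44, 3), -1) = Rational(3, 44)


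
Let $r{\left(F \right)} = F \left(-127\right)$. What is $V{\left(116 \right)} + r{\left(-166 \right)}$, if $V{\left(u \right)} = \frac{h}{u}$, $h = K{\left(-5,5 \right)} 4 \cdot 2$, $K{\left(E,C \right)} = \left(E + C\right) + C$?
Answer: $\frac{611388}{29} \approx 21082.0$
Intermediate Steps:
$K{\left(E,C \right)} = E + 2 C$ ($K{\left(E,C \right)} = \left(C + E\right) + C = E + 2 C$)
$r{\left(F \right)} = - 127 F$
$h = 40$ ($h = \left(-5 + 2 \cdot 5\right) 4 \cdot 2 = \left(-5 + 10\right) 4 \cdot 2 = 5 \cdot 4 \cdot 2 = 20 \cdot 2 = 40$)
$V{\left(u \right)} = \frac{40}{u}$
$V{\left(116 \right)} + r{\left(-166 \right)} = \frac{40}{116} - -21082 = 40 \cdot \frac{1}{116} + 21082 = \frac{10}{29} + 21082 = \frac{611388}{29}$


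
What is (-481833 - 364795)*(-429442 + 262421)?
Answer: 141404655188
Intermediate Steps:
(-481833 - 364795)*(-429442 + 262421) = -846628*(-167021) = 141404655188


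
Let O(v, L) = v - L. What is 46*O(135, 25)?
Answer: 5060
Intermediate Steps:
46*O(135, 25) = 46*(135 - 1*25) = 46*(135 - 25) = 46*110 = 5060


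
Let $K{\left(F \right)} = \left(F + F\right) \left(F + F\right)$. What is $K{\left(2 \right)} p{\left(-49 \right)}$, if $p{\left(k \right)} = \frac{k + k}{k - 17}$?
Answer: $\frac{784}{33} \approx 23.758$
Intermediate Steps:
$p{\left(k \right)} = \frac{2 k}{-17 + k}$
$K{\left(F \right)} = 4 F^{2}$ ($K{\left(F \right)} = 2 F 2 F = 4 F^{2}$)
$K{\left(2 \right)} p{\left(-49 \right)} = 4 \cdot 2^{2} \cdot 2 \left(-49\right) \frac{1}{-17 - 49} = 4 \cdot 4 \cdot 2 \left(-49\right) \frac{1}{-66} = 16 \cdot 2 \left(-49\right) \left(- \frac{1}{66}\right) = 16 \cdot \frac{49}{33} = \frac{784}{33}$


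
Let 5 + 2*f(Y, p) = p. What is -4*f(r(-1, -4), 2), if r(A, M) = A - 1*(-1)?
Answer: 6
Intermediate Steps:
r(A, M) = 1 + A (r(A, M) = A + 1 = 1 + A)
f(Y, p) = -5/2 + p/2
-4*f(r(-1, -4), 2) = -4*(-5/2 + (½)*2) = -4*(-5/2 + 1) = -4*(-3/2) = 6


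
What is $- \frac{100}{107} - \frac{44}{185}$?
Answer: $- \frac{23208}{19795} \approx -1.1724$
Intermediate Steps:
$- \frac{100}{107} - \frac{44}{185} = - \frac{23208}{19795}$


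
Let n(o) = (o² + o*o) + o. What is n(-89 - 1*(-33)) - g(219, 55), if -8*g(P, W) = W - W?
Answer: 6216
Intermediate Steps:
n(o) = o + 2*o² (n(o) = (o² + o²) + o = 2*o² + o = o + 2*o²)
g(P, W) = 0 (g(P, W) = -(W - W)/8 = -⅛*0 = 0)
n(-89 - 1*(-33)) - g(219, 55) = (-89 - 1*(-33))*(1 + 2*(-89 - 1*(-33))) - 1*0 = (-89 + 33)*(1 + 2*(-89 + 33)) + 0 = -56*(1 + 2*(-56)) + 0 = -56*(1 - 112) + 0 = -56*(-111) + 0 = 6216 + 0 = 6216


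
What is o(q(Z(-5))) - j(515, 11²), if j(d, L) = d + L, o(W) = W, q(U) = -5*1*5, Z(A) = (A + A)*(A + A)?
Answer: -661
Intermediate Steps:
Z(A) = 4*A² (Z(A) = (2*A)*(2*A) = 4*A²)
q(U) = -25 (q(U) = -5*5 = -25)
j(d, L) = L + d
o(q(Z(-5))) - j(515, 11²) = -25 - (11² + 515) = -25 - (121 + 515) = -25 - 1*636 = -25 - 636 = -661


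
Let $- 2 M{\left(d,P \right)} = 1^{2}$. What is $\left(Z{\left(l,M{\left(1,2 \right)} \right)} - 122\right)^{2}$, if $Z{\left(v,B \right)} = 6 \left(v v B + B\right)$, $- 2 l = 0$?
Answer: $15625$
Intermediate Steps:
$l = 0$ ($l = \left(- \frac{1}{2}\right) 0 = 0$)
$M{\left(d,P \right)} = - \frac{1}{2}$ ($M{\left(d,P \right)} = - \frac{1^{2}}{2} = \left(- \frac{1}{2}\right) 1 = - \frac{1}{2}$)
$Z{\left(v,B \right)} = 6 B + 6 B v^{2}$ ($Z{\left(v,B \right)} = 6 \left(v^{2} B + B\right) = 6 \left(B v^{2} + B\right) = 6 \left(B + B v^{2}\right) = 6 B + 6 B v^{2}$)
$\left(Z{\left(l,M{\left(1,2 \right)} \right)} - 122\right)^{2} = \left(6 \left(- \frac{1}{2}\right) \left(1 + 0^{2}\right) - 122\right)^{2} = \left(6 \left(- \frac{1}{2}\right) \left(1 + 0\right) - 122\right)^{2} = \left(6 \left(- \frac{1}{2}\right) 1 - 122\right)^{2} = \left(-3 - 122\right)^{2} = \left(-125\right)^{2} = 15625$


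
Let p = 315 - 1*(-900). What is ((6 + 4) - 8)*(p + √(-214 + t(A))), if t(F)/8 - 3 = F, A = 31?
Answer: 2430 + 2*√58 ≈ 2445.2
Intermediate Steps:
t(F) = 24 + 8*F
p = 1215 (p = 315 + 900 = 1215)
((6 + 4) - 8)*(p + √(-214 + t(A))) = ((6 + 4) - 8)*(1215 + √(-214 + (24 + 8*31))) = (10 - 8)*(1215 + √(-214 + (24 + 248))) = 2*(1215 + √(-214 + 272)) = 2*(1215 + √58) = 2430 + 2*√58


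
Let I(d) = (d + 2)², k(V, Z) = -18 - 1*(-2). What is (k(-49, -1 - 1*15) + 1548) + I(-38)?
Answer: 2828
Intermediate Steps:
k(V, Z) = -16 (k(V, Z) = -18 + 2 = -16)
I(d) = (2 + d)²
(k(-49, -1 - 1*15) + 1548) + I(-38) = (-16 + 1548) + (2 - 38)² = 1532 + (-36)² = 1532 + 1296 = 2828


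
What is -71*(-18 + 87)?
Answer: -4899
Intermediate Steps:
-71*(-18 + 87) = -71*69 = -4899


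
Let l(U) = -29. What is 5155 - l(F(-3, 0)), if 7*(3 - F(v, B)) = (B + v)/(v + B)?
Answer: 5184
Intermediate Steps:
F(v, B) = 20/7 (F(v, B) = 3 - (B + v)/(7*(v + B)) = 3 - (B + v)/(7*(B + v)) = 3 - 1/7*1 = 3 - 1/7 = 20/7)
5155 - l(F(-3, 0)) = 5155 - 1*(-29) = 5155 + 29 = 5184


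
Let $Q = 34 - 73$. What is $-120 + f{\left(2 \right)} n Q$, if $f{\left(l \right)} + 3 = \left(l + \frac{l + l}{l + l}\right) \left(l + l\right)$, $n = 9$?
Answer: $-3279$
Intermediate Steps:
$Q = -39$ ($Q = 34 - 73 = -39$)
$f{\left(l \right)} = -3 + 2 l \left(1 + l\right)$ ($f{\left(l \right)} = -3 + \left(l + \frac{l + l}{l + l}\right) \left(l + l\right) = -3 + \left(l + \frac{2 l}{2 l}\right) 2 l = -3 + \left(l + 2 l \frac{1}{2 l}\right) 2 l = -3 + \left(l + 1\right) 2 l = -3 + \left(1 + l\right) 2 l = -3 + 2 l \left(1 + l\right)$)
$-120 + f{\left(2 \right)} n Q = -120 + \left(-3 + 2 \cdot 2 + 2 \cdot 2^{2}\right) 9 \left(-39\right) = -120 + \left(-3 + 4 + 2 \cdot 4\right) 9 \left(-39\right) = -120 + \left(-3 + 4 + 8\right) 9 \left(-39\right) = -120 + 9 \cdot 9 \left(-39\right) = -120 + 81 \left(-39\right) = -120 - 3159 = -3279$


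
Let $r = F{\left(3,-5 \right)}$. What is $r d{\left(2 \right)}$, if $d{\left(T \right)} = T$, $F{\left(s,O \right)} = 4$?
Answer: $8$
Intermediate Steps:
$r = 4$
$r d{\left(2 \right)} = 4 \cdot 2 = 8$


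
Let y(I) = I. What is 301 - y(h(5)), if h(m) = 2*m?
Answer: 291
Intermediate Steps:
301 - y(h(5)) = 301 - 2*5 = 301 - 1*10 = 301 - 10 = 291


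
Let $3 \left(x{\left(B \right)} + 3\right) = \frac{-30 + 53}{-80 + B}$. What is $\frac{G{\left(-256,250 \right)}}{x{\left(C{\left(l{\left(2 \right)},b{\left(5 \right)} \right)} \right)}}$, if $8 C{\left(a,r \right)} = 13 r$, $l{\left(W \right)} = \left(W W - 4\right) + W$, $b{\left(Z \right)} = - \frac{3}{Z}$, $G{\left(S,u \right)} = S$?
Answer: $\frac{2487552}{30071} \approx 82.723$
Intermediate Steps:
$l{\left(W \right)} = -4 + W + W^{2}$ ($l{\left(W \right)} = \left(W^{2} - 4\right) + W = \left(-4 + W^{2}\right) + W = -4 + W + W^{2}$)
$C{\left(a,r \right)} = \frac{13 r}{8}$
$x{\left(B \right)} = -3 + \frac{23}{3 \left(-80 + B\right)}$ ($x{\left(B \right)} = -3 + \frac{\left(-30 + 53\right) \frac{1}{-80 + B}}{3} = -3 + \frac{23 \frac{1}{-80 + B}}{3} = -3 + \frac{23}{3 \left(-80 + B\right)}$)
$\frac{G{\left(-256,250 \right)}}{x{\left(C{\left(l{\left(2 \right)},b{\left(5 \right)} \right)} \right)}} = - \frac{256}{\frac{1}{3} \frac{1}{-80 + \frac{13 \left(- \frac{3}{5}\right)}{8}} \left(743 - 9 \frac{13 \left(- \frac{3}{5}\right)}{8}\right)} = - \frac{256}{\frac{1}{3} \frac{1}{-80 + \frac{13 \left(\left(-3\right) \frac{1}{5}\right)}{8}} \left(743 - 9 \frac{13 \left(\left(-3\right) \frac{1}{5}\right)}{8}\right)} = - \frac{256}{\frac{1}{3} \frac{1}{-80 + \frac{13}{8} \left(- \frac{3}{5}\right)} \left(743 - 9 \cdot \frac{13}{8} \left(- \frac{3}{5}\right)\right)} = - \frac{256}{\frac{1}{3} \frac{1}{-80 - \frac{39}{40}} \left(743 - - \frac{351}{40}\right)} = - \frac{256}{\frac{1}{3} \frac{1}{- \frac{3239}{40}} \left(743 + \frac{351}{40}\right)} = - \frac{256}{\frac{1}{3} \left(- \frac{40}{3239}\right) \frac{30071}{40}} = - \frac{256}{- \frac{30071}{9717}} = \left(-256\right) \left(- \frac{9717}{30071}\right) = \frac{2487552}{30071}$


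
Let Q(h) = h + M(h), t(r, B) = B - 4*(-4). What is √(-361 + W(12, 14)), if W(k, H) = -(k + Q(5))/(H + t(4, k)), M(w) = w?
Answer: 2*I*√39858/21 ≈ 19.014*I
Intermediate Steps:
t(r, B) = 16 + B (t(r, B) = B + 16 = 16 + B)
Q(h) = 2*h (Q(h) = h + h = 2*h)
W(k, H) = -(10 + k)/(16 + H + k) (W(k, H) = -(k + 2*5)/(H + (16 + k)) = -(k + 10)/(16 + H + k) = -(10 + k)/(16 + H + k))
√(-361 + W(12, 14)) = √(-361 + (-10 - 1*12)/(16 + 14 + 12)) = √(-361 + (-10 - 12)/42) = √(-361 + (1/42)*(-22)) = √(-361 - 11/21) = √(-7592/21) = 2*I*√39858/21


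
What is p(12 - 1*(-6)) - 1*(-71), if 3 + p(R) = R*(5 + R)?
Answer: 482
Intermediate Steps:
p(R) = -3 + R*(5 + R)
p(12 - 1*(-6)) - 1*(-71) = (-3 + (12 - 1*(-6))² + 5*(12 - 1*(-6))) - 1*(-71) = (-3 + (12 + 6)² + 5*(12 + 6)) + 71 = (-3 + 18² + 5*18) + 71 = (-3 + 324 + 90) + 71 = 411 + 71 = 482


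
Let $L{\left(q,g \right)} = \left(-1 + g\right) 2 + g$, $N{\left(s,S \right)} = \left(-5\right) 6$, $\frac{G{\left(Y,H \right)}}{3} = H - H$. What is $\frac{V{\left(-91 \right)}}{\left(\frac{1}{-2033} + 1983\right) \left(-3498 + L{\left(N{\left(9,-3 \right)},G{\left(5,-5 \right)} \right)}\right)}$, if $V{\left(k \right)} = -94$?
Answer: $\frac{95551}{7055016500} \approx 1.3544 \cdot 10^{-5}$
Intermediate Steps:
$G{\left(Y,H \right)} = 0$ ($G{\left(Y,H \right)} = 3 \left(H - H\right) = 3 \cdot 0 = 0$)
$N{\left(s,S \right)} = -30$
$L{\left(q,g \right)} = -2 + 3 g$ ($L{\left(q,g \right)} = \left(-2 + 2 g\right) + g = -2 + 3 g$)
$\frac{V{\left(-91 \right)}}{\left(\frac{1}{-2033} + 1983\right) \left(-3498 + L{\left(N{\left(9,-3 \right)},G{\left(5,-5 \right)} \right)}\right)} = - \frac{94}{\left(\frac{1}{-2033} + 1983\right) \left(-3498 + \left(-2 + 3 \cdot 0\right)\right)} = - \frac{94}{\left(- \frac{1}{2033} + 1983\right) \left(-3498 + \left(-2 + 0\right)\right)} = - \frac{94}{\frac{4031438}{2033} \left(-3498 - 2\right)} = - \frac{94}{\frac{4031438}{2033} \left(-3500\right)} = - \frac{94}{- \frac{14110033000}{2033}} = \left(-94\right) \left(- \frac{2033}{14110033000}\right) = \frac{95551}{7055016500}$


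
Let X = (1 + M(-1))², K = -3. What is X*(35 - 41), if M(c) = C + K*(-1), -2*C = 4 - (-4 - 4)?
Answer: -24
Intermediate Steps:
C = -6 (C = -(4 - (-4 - 4))/2 = -(4 - 1*(-8))/2 = -(4 + 8)/2 = -½*12 = -6)
M(c) = -3 (M(c) = -6 - 3*(-1) = -6 + 3 = -3)
X = 4 (X = (1 - 3)² = (-2)² = 4)
X*(35 - 41) = 4*(35 - 41) = 4*(-6) = -24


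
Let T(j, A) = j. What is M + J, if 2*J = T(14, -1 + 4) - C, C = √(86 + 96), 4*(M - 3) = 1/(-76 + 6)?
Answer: 2799/280 - √182/2 ≈ 3.2511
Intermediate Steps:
M = 839/280 (M = 3 + 1/(4*(-76 + 6)) = 3 + (¼)/(-70) = 3 + (¼)*(-1/70) = 3 - 1/280 = 839/280 ≈ 2.9964)
C = √182 ≈ 13.491
J = 7 - √182/2 (J = (14 - √182)/2 = 7 - √182/2 ≈ 0.25463)
M + J = 839/280 + (7 - √182/2) = 2799/280 - √182/2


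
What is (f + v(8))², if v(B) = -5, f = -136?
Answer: 19881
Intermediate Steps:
(f + v(8))² = (-136 - 5)² = (-141)² = 19881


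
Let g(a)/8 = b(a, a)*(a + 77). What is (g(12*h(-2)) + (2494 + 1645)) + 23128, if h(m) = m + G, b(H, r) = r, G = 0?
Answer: 17091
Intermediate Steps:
h(m) = m (h(m) = m + 0 = m)
g(a) = 8*a*(77 + a) (g(a) = 8*(a*(a + 77)) = 8*(a*(77 + a)) = 8*a*(77 + a))
(g(12*h(-2)) + (2494 + 1645)) + 23128 = (8*(12*(-2))*(77 + 12*(-2)) + (2494 + 1645)) + 23128 = (8*(-24)*(77 - 24) + 4139) + 23128 = (8*(-24)*53 + 4139) + 23128 = (-10176 + 4139) + 23128 = -6037 + 23128 = 17091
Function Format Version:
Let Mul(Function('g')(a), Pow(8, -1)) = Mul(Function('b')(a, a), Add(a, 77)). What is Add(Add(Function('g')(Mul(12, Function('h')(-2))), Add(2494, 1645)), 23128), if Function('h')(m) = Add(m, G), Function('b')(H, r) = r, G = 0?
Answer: 17091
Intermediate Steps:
Function('h')(m) = m (Function('h')(m) = Add(m, 0) = m)
Function('g')(a) = Mul(8, a, Add(77, a)) (Function('g')(a) = Mul(8, Mul(a, Add(a, 77))) = Mul(8, Mul(a, Add(77, a))) = Mul(8, a, Add(77, a)))
Add(Add(Function('g')(Mul(12, Function('h')(-2))), Add(2494, 1645)), 23128) = Add(Add(Mul(8, Mul(12, -2), Add(77, Mul(12, -2))), Add(2494, 1645)), 23128) = Add(Add(Mul(8, -24, Add(77, -24)), 4139), 23128) = Add(Add(Mul(8, -24, 53), 4139), 23128) = Add(Add(-10176, 4139), 23128) = Add(-6037, 23128) = 17091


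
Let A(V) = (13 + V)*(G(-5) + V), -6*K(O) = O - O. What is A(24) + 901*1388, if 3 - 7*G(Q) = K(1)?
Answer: 8760443/7 ≈ 1.2515e+6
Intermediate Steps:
K(O) = 0 (K(O) = -(O - O)/6 = -1/6*0 = 0)
G(Q) = 3/7 (G(Q) = 3/7 - 1/7*0 = 3/7 + 0 = 3/7)
A(V) = (13 + V)*(3/7 + V)
A(24) + 901*1388 = (39/7 + 24**2 + (94/7)*24) + 901*1388 = (39/7 + 576 + 2256/7) + 1250588 = 6327/7 + 1250588 = 8760443/7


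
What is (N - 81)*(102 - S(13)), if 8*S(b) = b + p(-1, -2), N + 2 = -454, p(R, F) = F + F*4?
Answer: -436581/8 ≈ -54573.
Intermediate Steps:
p(R, F) = 5*F (p(R, F) = F + 4*F = 5*F)
N = -456 (N = -2 - 454 = -456)
S(b) = -5/4 + b/8 (S(b) = (b + 5*(-2))/8 = (b - 10)/8 = (-10 + b)/8 = -5/4 + b/8)
(N - 81)*(102 - S(13)) = (-456 - 81)*(102 - (-5/4 + (1/8)*13)) = -537*(102 - (-5/4 + 13/8)) = -537*(102 - 1*3/8) = -537*(102 - 3/8) = -537*813/8 = -436581/8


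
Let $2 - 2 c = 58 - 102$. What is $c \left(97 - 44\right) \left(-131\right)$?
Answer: $-159689$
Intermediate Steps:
$c = 23$ ($c = 1 - \frac{58 - 102}{2} = 1 - -22 = 1 + 22 = 23$)
$c \left(97 - 44\right) \left(-131\right) = 23 \left(97 - 44\right) \left(-131\right) = 23 \cdot 53 \left(-131\right) = 1219 \left(-131\right) = -159689$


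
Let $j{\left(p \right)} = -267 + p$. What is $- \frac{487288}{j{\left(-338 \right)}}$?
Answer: $\frac{487288}{605} \approx 805.43$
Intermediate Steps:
$- \frac{487288}{j{\left(-338 \right)}} = - \frac{487288}{-267 - 338} = - \frac{487288}{-605} = \left(-487288\right) \left(- \frac{1}{605}\right) = \frac{487288}{605}$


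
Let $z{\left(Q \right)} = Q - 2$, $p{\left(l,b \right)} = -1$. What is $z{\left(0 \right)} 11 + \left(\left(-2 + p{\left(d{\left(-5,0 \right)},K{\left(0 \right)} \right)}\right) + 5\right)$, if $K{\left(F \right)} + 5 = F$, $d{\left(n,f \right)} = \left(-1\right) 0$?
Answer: $-20$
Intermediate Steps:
$d{\left(n,f \right)} = 0$
$K{\left(F \right)} = -5 + F$
$z{\left(Q \right)} = -2 + Q$ ($z{\left(Q \right)} = Q - 2 = -2 + Q$)
$z{\left(0 \right)} 11 + \left(\left(-2 + p{\left(d{\left(-5,0 \right)},K{\left(0 \right)} \right)}\right) + 5\right) = \left(-2 + 0\right) 11 + \left(\left(-2 - 1\right) + 5\right) = \left(-2\right) 11 + \left(-3 + 5\right) = -22 + 2 = -20$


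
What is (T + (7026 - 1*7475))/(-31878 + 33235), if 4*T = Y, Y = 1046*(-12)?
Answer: -3587/1357 ≈ -2.6433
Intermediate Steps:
Y = -12552
T = -3138 (T = (1/4)*(-12552) = -3138)
(T + (7026 - 1*7475))/(-31878 + 33235) = (-3138 + (7026 - 1*7475))/(-31878 + 33235) = (-3138 + (7026 - 7475))/1357 = (-3138 - 449)*(1/1357) = -3587*1/1357 = -3587/1357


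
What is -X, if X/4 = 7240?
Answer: -28960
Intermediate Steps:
X = 28960 (X = 4*7240 = 28960)
-X = -1*28960 = -28960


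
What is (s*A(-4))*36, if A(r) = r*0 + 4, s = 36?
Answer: 5184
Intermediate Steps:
A(r) = 4 (A(r) = 0 + 4 = 4)
(s*A(-4))*36 = (36*4)*36 = 144*36 = 5184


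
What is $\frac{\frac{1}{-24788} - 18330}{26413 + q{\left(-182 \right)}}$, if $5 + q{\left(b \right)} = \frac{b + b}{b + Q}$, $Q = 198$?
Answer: $- \frac{454364041}{654037577} \approx -0.69471$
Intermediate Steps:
$q{\left(b \right)} = -5 + \frac{2 b}{198 + b}$ ($q{\left(b \right)} = -5 + \frac{b + b}{b + 198} = -5 + \frac{2 b}{198 + b}$)
$\frac{\frac{1}{-24788} - 18330}{26413 + q{\left(-182 \right)}} = \frac{\frac{1}{-24788} - 18330}{26413 + \frac{3 \left(-330 - -182\right)}{198 - 182}} = \frac{- \frac{1}{24788} - 18330}{26413 + \frac{3 \left(-330 + 182\right)}{16}} = - \frac{454364041}{24788 \left(26413 + 3 \cdot \frac{1}{16} \left(-148\right)\right)} = - \frac{454364041}{24788 \left(26413 - \frac{111}{4}\right)} = - \frac{454364041}{24788 \cdot \frac{105541}{4}} = \left(- \frac{454364041}{24788}\right) \frac{4}{105541} = - \frac{454364041}{654037577}$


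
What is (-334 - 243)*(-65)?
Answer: 37505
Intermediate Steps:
(-334 - 243)*(-65) = -577*(-65) = 37505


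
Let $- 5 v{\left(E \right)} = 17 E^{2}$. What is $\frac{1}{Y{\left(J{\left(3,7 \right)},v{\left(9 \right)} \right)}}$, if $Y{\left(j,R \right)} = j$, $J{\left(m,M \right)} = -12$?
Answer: $- \frac{1}{12} \approx -0.083333$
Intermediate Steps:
$v{\left(E \right)} = - \frac{17 E^{2}}{5}$
$\frac{1}{Y{\left(J{\left(3,7 \right)},v{\left(9 \right)} \right)}} = \frac{1}{-12} = - \frac{1}{12}$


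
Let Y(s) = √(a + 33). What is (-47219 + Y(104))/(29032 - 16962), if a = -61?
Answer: -47219/12070 + I*√7/6035 ≈ -3.9121 + 0.0004384*I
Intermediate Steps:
Y(s) = 2*I*√7 (Y(s) = √(-61 + 33) = √(-28) = 2*I*√7)
(-47219 + Y(104))/(29032 - 16962) = (-47219 + 2*I*√7)/(29032 - 16962) = (-47219 + 2*I*√7)/12070 = (-47219 + 2*I*√7)*(1/12070) = -47219/12070 + I*√7/6035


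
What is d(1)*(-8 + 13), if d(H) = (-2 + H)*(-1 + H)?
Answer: 0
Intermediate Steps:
d(H) = (-1 + H)*(-2 + H)
d(1)*(-8 + 13) = (2 + 1² - 3*1)*(-8 + 13) = (2 + 1 - 3)*5 = 0*5 = 0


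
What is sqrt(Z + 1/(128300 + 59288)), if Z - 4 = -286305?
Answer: I*sqrt(2518679920294339)/93794 ≈ 535.07*I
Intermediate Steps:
Z = -286301 (Z = 4 - 286305 = -286301)
sqrt(Z + 1/(128300 + 59288)) = sqrt(-286301 + 1/(128300 + 59288)) = sqrt(-286301 + 1/187588) = sqrt(-53706631987/187588) = I*sqrt(2518679920294339)/93794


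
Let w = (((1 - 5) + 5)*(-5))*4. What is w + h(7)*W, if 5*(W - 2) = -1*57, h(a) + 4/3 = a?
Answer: -1099/15 ≈ -73.267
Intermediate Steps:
h(a) = -4/3 + a
W = -47/5 (W = 2 + (-1*57)/5 = 2 + (1/5)*(-57) = 2 - 57/5 = -47/5 ≈ -9.4000)
w = -20 (w = ((-4 + 5)*(-5))*4 = (1*(-5))*4 = -5*4 = -20)
w + h(7)*W = -20 + (-4/3 + 7)*(-47/5) = -20 + (17/3)*(-47/5) = -20 - 799/15 = -1099/15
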